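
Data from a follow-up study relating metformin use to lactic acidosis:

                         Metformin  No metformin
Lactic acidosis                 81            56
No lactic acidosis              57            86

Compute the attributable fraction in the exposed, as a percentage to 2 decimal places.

32.81

Reading the table with exposure as columns: a = 81 (Metformin, case), b = 57 (Metformin, non-case), c = 56 (No metformin, case), d = 86.
Risk in exposed = 81/138 = 0.58696; risk in unexposed = 56/142 = 0.39437.
RR = 0.58696/0.39437 = 1.48835
AR% = (RR − 1)/RR × 100 = (1.48835 − 1)/1.48835 × 100 = 32.8117%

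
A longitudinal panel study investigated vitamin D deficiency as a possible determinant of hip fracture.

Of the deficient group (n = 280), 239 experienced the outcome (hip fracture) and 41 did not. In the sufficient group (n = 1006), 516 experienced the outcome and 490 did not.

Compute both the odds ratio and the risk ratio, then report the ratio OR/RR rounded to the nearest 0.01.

From the description: a = 239, b = 41, c = 516, d = 490.
OR = (239·490)/(41·516) = 117110/21156 = 5.53555
Risk in exposed = 239/280 = 0.85357; risk in unexposed = 516/1006 = 0.51292; RR = 1.66413
OR/RR = 5.53555 / 1.66413 = 3.32638
The outcome is not rare, so the OR lies further from 1 than the RR.

3.33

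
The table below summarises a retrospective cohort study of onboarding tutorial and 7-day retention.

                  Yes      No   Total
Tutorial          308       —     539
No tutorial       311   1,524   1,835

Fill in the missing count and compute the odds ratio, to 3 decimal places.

The missing cell is in the exposed row: 539 − 308 = 231.
So a = 308, b = 231, c = 311, d = 1524.
OR = (a·d)/(b·c) = (308 × 1524) / (231 × 311) = 469392 / 71841 = 6.53376

6.534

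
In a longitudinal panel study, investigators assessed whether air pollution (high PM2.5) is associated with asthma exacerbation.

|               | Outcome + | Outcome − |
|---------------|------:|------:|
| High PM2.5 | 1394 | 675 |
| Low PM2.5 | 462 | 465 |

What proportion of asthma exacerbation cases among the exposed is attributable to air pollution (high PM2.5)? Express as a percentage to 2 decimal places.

26.03

Cells: a = 1394, b = 675, c = 462, d = 465.
Risk in exposed = 1394/2069 = 0.67376; risk in unexposed = 462/927 = 0.49838.
RR = 0.67376/0.49838 = 1.35189
AR% = (RR − 1)/RR × 100 = (1.35189 − 1)/1.35189 × 100 = 26.0293%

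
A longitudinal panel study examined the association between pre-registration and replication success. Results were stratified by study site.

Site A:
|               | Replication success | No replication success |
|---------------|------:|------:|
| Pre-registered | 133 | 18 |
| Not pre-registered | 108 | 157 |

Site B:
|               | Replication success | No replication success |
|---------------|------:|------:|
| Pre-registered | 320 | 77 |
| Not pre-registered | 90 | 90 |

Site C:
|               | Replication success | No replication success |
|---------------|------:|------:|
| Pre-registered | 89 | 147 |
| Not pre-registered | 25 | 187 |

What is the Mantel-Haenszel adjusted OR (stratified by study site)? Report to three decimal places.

OR_MH = Σ(aᵢdᵢ/nᵢ) / Σ(bᵢcᵢ/nᵢ), where nᵢ is the stratum total.
Stratum 1 (Site A): n = 416; a·d/n = 133·157/416 = 50.1947; b·c/n = 18·108/416 = 4.6731
Stratum 2 (Site B): n = 577; a·d/n = 320·90/577 = 49.9133; b·c/n = 77·90/577 = 12.0104
Stratum 3 (Site C): n = 448; a·d/n = 89·187/448 = 37.1496; b·c/n = 147·25/448 = 8.2031
OR_MH = (50.1947 + 49.9133 + 37.1496) / (4.6731 + 12.0104 + 8.2031) = 137.2576 / 24.8866 = 5.51532

5.515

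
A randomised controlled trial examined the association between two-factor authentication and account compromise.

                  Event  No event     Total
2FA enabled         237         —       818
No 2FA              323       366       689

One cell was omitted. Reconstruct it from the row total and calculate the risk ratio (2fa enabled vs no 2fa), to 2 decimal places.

The missing cell is in the exposed row: 818 − 237 = 581.
So a = 237, b = 581, c = 323, d = 366.
RR = [a/(a+b)] / [c/(c+d)] = (237/818) / (323/689) = 0.28973/0.46880 = 0.61803

0.62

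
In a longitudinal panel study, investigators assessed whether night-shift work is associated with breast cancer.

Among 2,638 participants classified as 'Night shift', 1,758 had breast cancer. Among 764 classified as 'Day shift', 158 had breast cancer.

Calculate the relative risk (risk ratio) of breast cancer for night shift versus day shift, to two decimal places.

From the description: a = 1758, b = 880, c = 158, d = 606.
Risk in exposed = 1758/2638 = 0.66641; risk in unexposed = 158/764 = 0.20681.
RR = 0.66641 / 0.20681 = 3.22241
The risk among the exposed is 3.22 times that among the unexposed.

3.22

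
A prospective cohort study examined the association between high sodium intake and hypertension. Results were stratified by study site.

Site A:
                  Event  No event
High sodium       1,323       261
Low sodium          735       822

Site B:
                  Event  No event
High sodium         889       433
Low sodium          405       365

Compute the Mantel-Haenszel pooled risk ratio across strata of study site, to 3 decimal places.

RR_MH = Σ(aᵢ·n₀ᵢ/nᵢ) / Σ(cᵢ·n₁ᵢ/nᵢ), with n₁ᵢ = aᵢ+bᵢ (exposed), n₀ᵢ = cᵢ+dᵢ (unexposed), nᵢ = n₁ᵢ+n₀ᵢ.
Stratum 1 (Site A): n₁ = 1584, n₀ = 1557, n = 3141; a·n₀/n = 1323·1557/3141 = 655.8138; c·n₁/n = 735·1584/3141 = 370.6590
Stratum 2 (Site B): n₁ = 1322, n₀ = 770, n = 2092; a·n₀/n = 889·770/2092 = 327.2132; c·n₁/n = 405·1322/2092 = 255.9321
RR_MH = (655.8138 + 327.2132) / (370.6590 + 255.9321) = 983.0269 / 626.5911 = 1.56885

1.569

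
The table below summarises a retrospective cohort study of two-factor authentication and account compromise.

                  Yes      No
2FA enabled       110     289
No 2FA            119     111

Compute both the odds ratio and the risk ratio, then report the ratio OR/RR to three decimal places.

0.666

Cells: a = 110, b = 289, c = 119, d = 111.
OR = (110·111)/(289·119) = 12210/34391 = 0.35503
Risk in exposed = 110/399 = 0.27569; risk in unexposed = 119/230 = 0.51739; RR = 0.53284
OR/RR = 0.35503 / 0.53284 = 0.66630
The outcome is not rare, so the OR lies further from 1 than the RR.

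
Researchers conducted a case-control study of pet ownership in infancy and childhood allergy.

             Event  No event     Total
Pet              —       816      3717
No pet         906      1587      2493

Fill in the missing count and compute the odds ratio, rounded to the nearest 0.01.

The missing cell is in the exposed row: 3717 − 816 = 2901.
So a = 2901, b = 816, c = 906, d = 1587.
OR = (a·d)/(b·c) = (2901 × 1587) / (816 × 906) = 4603887 / 739296 = 6.22739

6.23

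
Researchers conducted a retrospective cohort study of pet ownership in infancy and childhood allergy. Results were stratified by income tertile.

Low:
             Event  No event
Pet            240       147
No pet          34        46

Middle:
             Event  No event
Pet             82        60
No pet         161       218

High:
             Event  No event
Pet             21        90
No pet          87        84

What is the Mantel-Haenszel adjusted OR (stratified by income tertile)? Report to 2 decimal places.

OR_MH = Σ(aᵢdᵢ/nᵢ) / Σ(bᵢcᵢ/nᵢ), where nᵢ is the stratum total.
Stratum 1 (Low): n = 467; a·d/n = 240·46/467 = 23.6403; b·c/n = 147·34/467 = 10.7024
Stratum 2 (Middle): n = 521; a·d/n = 82·218/521 = 34.3109; b·c/n = 60·161/521 = 18.5413
Stratum 3 (High): n = 282; a·d/n = 21·84/282 = 6.2553; b·c/n = 90·87/282 = 27.7660
OR_MH = (23.6403 + 34.3109 + 6.2553) / (10.7024 + 18.5413 + 27.7660) = 64.2065 / 57.0096 = 1.12624

1.13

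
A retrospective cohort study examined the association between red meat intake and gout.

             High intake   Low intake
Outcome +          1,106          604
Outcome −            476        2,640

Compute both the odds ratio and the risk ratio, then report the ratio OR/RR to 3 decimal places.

2.705

Reading the table with exposure as columns: a = 1106 (High intake, case), b = 476 (High intake, non-case), c = 604 (Low intake, case), d = 2640.
OR = (1106·2640)/(476·604) = 2919840/287504 = 10.15582
Risk in exposed = 1106/1582 = 0.69912; risk in unexposed = 604/3244 = 0.18619; RR = 3.75485
OR/RR = 10.15582 / 3.75485 = 2.70472
The outcome is not rare, so the OR lies further from 1 than the RR.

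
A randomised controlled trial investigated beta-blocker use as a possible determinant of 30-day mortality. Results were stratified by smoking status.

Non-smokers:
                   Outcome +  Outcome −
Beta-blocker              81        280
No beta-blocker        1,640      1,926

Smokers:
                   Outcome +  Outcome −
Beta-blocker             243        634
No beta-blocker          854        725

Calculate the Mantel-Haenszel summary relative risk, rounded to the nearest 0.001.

0.504

RR_MH = Σ(aᵢ·n₀ᵢ/nᵢ) / Σ(cᵢ·n₁ᵢ/nᵢ), with n₁ᵢ = aᵢ+bᵢ (exposed), n₀ᵢ = cᵢ+dᵢ (unexposed), nᵢ = n₁ᵢ+n₀ᵢ.
Stratum 1 (Non-smokers): n₁ = 361, n₀ = 3566, n = 3927; a·n₀/n = 81·3566/3927 = 73.5539; c·n₁/n = 1640·361/3927 = 150.7614
Stratum 2 (Smokers): n₁ = 877, n₀ = 1579, n = 2456; a·n₀/n = 243·1579/2456 = 156.2284; c·n₁/n = 854·877/2456 = 304.9503
RR_MH = (73.5539 + 156.2284) / (150.7614 + 304.9503) = 229.7823 / 455.7117 = 0.50423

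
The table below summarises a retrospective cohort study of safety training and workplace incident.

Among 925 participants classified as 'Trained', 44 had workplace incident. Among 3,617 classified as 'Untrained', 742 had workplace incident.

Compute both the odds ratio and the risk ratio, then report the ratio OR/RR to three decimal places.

From the description: a = 44, b = 881, c = 742, d = 2875.
OR = (44·2875)/(881·742) = 126500/653702 = 0.19351
Risk in exposed = 44/925 = 0.04757; risk in unexposed = 742/3617 = 0.20514; RR = 0.23188
OR/RR = 0.19351 / 0.23188 = 0.83456
The outcome is not rare, so the OR lies further from 1 than the RR.

0.835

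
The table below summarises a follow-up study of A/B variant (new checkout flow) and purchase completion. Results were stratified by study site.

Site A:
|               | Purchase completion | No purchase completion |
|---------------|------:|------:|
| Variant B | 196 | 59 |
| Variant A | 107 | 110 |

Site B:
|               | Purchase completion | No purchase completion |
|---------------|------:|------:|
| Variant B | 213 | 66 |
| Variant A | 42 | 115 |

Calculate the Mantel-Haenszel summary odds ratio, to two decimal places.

OR_MH = Σ(aᵢdᵢ/nᵢ) / Σ(bᵢcᵢ/nᵢ), where nᵢ is the stratum total.
Stratum 1 (Site A): n = 472; a·d/n = 196·110/472 = 45.6780; b·c/n = 59·107/472 = 13.3750
Stratum 2 (Site B): n = 436; a·d/n = 213·115/436 = 56.1812; b·c/n = 66·42/436 = 6.3578
OR_MH = (45.6780 + 56.1812) / (13.3750 + 6.3578) = 101.8592 / 19.7328 = 5.16192

5.16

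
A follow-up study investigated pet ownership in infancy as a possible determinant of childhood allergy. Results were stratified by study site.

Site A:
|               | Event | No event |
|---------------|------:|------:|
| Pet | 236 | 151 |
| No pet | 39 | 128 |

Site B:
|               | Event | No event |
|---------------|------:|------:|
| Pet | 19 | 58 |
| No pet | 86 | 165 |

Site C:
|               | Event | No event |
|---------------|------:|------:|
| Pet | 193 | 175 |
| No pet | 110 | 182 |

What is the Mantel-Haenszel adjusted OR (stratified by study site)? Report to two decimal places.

2.13

OR_MH = Σ(aᵢdᵢ/nᵢ) / Σ(bᵢcᵢ/nᵢ), where nᵢ is the stratum total.
Stratum 1 (Site A): n = 554; a·d/n = 236·128/554 = 54.5271; b·c/n = 151·39/554 = 10.6300
Stratum 2 (Site B): n = 328; a·d/n = 19·165/328 = 9.5579; b·c/n = 58·86/328 = 15.2073
Stratum 3 (Site C): n = 660; a·d/n = 193·182/660 = 53.2212; b·c/n = 175·110/660 = 29.1667
OR_MH = (54.5271 + 9.5579 + 53.2212) / (10.6300 + 15.2073 + 29.1667) = 117.3062 / 55.0039 = 2.13269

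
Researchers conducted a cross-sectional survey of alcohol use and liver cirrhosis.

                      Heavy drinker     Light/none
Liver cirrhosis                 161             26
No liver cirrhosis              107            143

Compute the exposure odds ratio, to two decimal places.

8.28

Reading the table with exposure as columns: a = 161 (Heavy drinker, case), b = 107 (Heavy drinker, non-case), c = 26 (Light/none, case), d = 143.
OR = (a·d)/(b·c) = (161 × 143) / (107 × 26) = 23023 / 2782 = 8.27570
The odds of liver cirrhosis are about 8.28 times as high in the heavy drinker group.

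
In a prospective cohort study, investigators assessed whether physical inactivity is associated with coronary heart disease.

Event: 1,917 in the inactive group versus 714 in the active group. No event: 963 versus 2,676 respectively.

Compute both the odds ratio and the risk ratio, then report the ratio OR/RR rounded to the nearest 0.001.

2.361

From the description: a = 1917, b = 963, c = 714, d = 2676.
OR = (1917·2676)/(963·714) = 5129892/687582 = 7.46077
Risk in exposed = 1917/2880 = 0.66563; risk in unexposed = 714/3390 = 0.21062; RR = 3.16032
OR/RR = 7.46077 / 3.16032 = 2.36076
The outcome is not rare, so the OR lies further from 1 than the RR.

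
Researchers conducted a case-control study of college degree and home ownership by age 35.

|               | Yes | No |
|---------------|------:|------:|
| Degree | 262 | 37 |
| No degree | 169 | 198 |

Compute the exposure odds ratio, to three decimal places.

Cells: a = 262, b = 37, c = 169, d = 198.
OR = (a·d)/(b·c) = (262 × 198) / (37 × 169) = 51876 / 6253 = 8.29618
The odds of home ownership by age 35 are about 8.30 times as high in the degree group.

8.296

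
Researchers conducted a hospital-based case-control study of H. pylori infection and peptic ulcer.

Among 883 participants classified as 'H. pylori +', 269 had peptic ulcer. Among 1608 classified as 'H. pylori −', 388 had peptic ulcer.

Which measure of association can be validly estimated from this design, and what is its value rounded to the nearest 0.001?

1.378

From the description: a = 269, b = 614, c = 388, d = 1220.
This is a hospital-based case-control study: participants were sampled on outcome status, so risks in the source population cannot be estimated directly — relative risk is not valid here. The odds ratio is the appropriate measure.
OR = (a·d)/(b·c) = (269 × 1220) / (614 × 388) = 328180 / 238232 = 1.37756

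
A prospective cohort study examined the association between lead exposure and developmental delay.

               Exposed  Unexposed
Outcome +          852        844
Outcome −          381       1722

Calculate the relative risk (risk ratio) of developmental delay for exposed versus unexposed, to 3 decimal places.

Reading the table with exposure as columns: a = 852 (Exposed, case), b = 381 (Exposed, non-case), c = 844 (Unexposed, case), d = 1722.
Risk in exposed = 852/1233 = 0.69100; risk in unexposed = 844/2566 = 0.32892.
RR = 0.69100 / 0.32892 = 2.10083
The risk among the exposed is 2.10 times that among the unexposed.

2.101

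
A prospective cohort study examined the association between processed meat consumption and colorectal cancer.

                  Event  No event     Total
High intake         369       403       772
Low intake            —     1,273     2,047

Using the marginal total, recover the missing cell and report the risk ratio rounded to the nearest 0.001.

1.264

The missing cell is in the unexposed row: 2047 − 1273 = 774.
So a = 369, b = 403, c = 774, d = 1273.
RR = [a/(a+b)] / [c/(c+d)] = (369/772) / (774/2047) = 0.47798/0.37811 = 1.26411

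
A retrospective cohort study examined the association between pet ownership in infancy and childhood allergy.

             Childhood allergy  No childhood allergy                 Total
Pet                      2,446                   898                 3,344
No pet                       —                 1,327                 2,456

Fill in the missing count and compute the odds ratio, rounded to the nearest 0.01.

3.20

The missing cell is in the unexposed row: 2456 − 1327 = 1129.
So a = 2446, b = 898, c = 1129, d = 1327.
OR = (a·d)/(b·c) = (2446 × 1327) / (898 × 1129) = 3245842 / 1013842 = 3.20153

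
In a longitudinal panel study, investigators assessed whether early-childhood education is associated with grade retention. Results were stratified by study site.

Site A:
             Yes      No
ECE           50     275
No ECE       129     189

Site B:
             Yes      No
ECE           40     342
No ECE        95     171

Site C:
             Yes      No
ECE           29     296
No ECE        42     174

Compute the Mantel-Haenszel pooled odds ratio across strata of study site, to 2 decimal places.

0.27

OR_MH = Σ(aᵢdᵢ/nᵢ) / Σ(bᵢcᵢ/nᵢ), where nᵢ is the stratum total.
Stratum 1 (Site A): n = 643; a·d/n = 50·189/643 = 14.6967; b·c/n = 275·129/643 = 55.1711
Stratum 2 (Site B): n = 648; a·d/n = 40·171/648 = 10.5556; b·c/n = 342·95/648 = 50.1389
Stratum 3 (Site C): n = 541; a·d/n = 29·174/541 = 9.3272; b·c/n = 296·42/541 = 22.9797
OR_MH = (14.6967 + 10.5556 + 9.3272) / (55.1711 + 50.1389 + 22.9797) = 34.5795 / 128.2896 = 0.26954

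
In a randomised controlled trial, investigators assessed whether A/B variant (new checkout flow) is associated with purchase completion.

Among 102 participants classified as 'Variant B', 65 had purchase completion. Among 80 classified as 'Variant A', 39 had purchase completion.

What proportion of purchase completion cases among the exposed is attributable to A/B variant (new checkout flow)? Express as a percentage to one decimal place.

23.5

From the description: a = 65, b = 37, c = 39, d = 41.
Risk in exposed = 65/102 = 0.63725; risk in unexposed = 39/80 = 0.48750.
RR = 0.63725/0.48750 = 1.30719
AR% = (RR − 1)/RR × 100 = (1.30719 − 1)/1.30719 × 100 = 23.5000%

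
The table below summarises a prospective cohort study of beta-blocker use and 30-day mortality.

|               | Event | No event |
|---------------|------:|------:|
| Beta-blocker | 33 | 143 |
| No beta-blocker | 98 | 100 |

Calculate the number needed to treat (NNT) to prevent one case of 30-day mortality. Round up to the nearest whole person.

4

Risk in treated group = 33/176 = 0.18750; risk in control = 98/198 = 0.49495.
Absolute risk reduction = 0.49495 − 0.18750 = 0.30745
NNT = 1 / ARR = 1 / 0.30745 = 3.253 → round up → 4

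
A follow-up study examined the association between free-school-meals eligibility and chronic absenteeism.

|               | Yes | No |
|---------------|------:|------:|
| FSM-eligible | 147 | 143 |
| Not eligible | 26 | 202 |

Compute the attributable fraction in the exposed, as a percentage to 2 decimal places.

77.50

Cells: a = 147, b = 143, c = 26, d = 202.
Risk in exposed = 147/290 = 0.50690; risk in unexposed = 26/228 = 0.11404.
RR = 0.50690/0.11404 = 4.44509
AR% = (RR − 1)/RR × 100 = (4.44509 − 1)/4.44509 × 100 = 77.5033%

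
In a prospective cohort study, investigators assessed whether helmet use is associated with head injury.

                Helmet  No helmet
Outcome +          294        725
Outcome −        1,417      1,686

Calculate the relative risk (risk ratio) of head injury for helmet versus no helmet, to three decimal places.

Reading the table with exposure as columns: a = 294 (Helmet, case), b = 1417 (Helmet, non-case), c = 725 (No helmet, case), d = 1686.
Risk in exposed = 294/1711 = 0.17183; risk in unexposed = 725/2411 = 0.30071.
RR = 0.17183 / 0.30071 = 0.57142
The risk is 43% lower among the exposed than among the unexposed.

0.571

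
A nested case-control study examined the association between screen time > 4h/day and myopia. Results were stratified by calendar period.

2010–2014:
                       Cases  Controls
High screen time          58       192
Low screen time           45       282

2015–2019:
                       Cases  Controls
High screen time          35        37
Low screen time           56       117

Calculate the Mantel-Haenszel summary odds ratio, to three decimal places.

OR_MH = Σ(aᵢdᵢ/nᵢ) / Σ(bᵢcᵢ/nᵢ), where nᵢ is the stratum total.
Stratum 1 (2010–2014): n = 577; a·d/n = 58·282/577 = 28.3466; b·c/n = 192·45/577 = 14.9740
Stratum 2 (2015–2019): n = 245; a·d/n = 35·117/245 = 16.7143; b·c/n = 37·56/245 = 8.4571
OR_MH = (28.3466 + 16.7143) / (14.9740 + 8.4571) = 45.0609 / 23.4311 = 1.92312

1.923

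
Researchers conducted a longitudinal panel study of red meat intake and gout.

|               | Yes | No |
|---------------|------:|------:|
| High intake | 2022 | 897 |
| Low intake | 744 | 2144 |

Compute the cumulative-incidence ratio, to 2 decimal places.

Cells: a = 2022, b = 897, c = 744, d = 2144.
Risk in exposed = 2022/2919 = 0.69270; risk in unexposed = 744/2888 = 0.25762.
RR = 0.69270 / 0.25762 = 2.68888
The risk among the exposed is 2.69 times that among the unexposed.

2.69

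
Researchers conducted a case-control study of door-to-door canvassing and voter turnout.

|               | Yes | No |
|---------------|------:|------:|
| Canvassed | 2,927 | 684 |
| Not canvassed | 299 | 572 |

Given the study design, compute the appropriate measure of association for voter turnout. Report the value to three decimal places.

8.186

Cells: a = 2927, b = 684, c = 299, d = 572.
This is a case-control study: participants were sampled on outcome status, so risks in the source population cannot be estimated directly — relative risk is not valid here. The odds ratio is the appropriate measure.
OR = (a·d)/(b·c) = (2927 × 572) / (684 × 299) = 1674244 / 204516 = 8.18637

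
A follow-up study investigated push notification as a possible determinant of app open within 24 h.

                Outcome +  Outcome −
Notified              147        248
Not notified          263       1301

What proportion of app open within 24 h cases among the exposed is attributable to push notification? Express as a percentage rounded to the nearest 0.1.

Cells: a = 147, b = 248, c = 263, d = 1301.
Risk in exposed = 147/395 = 0.37215; risk in unexposed = 263/1564 = 0.16816.
RR = 0.37215/0.16816 = 2.21310
AR% = (RR − 1)/RR × 100 = (2.21310 − 1)/2.21310 × 100 = 54.8145%

54.8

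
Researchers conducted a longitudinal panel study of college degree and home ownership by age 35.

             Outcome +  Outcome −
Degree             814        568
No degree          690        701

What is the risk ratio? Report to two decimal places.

1.19

Cells: a = 814, b = 568, c = 690, d = 701.
Risk in exposed = 814/1382 = 0.58900; risk in unexposed = 690/1391 = 0.49605.
RR = 0.58900 / 0.49605 = 1.18739
The risk among the exposed is 1.19 times that among the unexposed.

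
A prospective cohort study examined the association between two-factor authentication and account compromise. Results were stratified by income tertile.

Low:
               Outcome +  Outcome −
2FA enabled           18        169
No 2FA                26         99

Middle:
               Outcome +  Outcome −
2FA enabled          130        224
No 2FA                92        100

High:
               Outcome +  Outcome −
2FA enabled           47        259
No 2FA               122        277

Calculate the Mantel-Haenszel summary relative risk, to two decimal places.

0.62

RR_MH = Σ(aᵢ·n₀ᵢ/nᵢ) / Σ(cᵢ·n₁ᵢ/nᵢ), with n₁ᵢ = aᵢ+bᵢ (exposed), n₀ᵢ = cᵢ+dᵢ (unexposed), nᵢ = n₁ᵢ+n₀ᵢ.
Stratum 1 (Low): n₁ = 187, n₀ = 125, n = 312; a·n₀/n = 18·125/312 = 7.2115; c·n₁/n = 26·187/312 = 15.5833
Stratum 2 (Middle): n₁ = 354, n₀ = 192, n = 546; a·n₀/n = 130·192/546 = 45.7143; c·n₁/n = 92·354/546 = 59.6484
Stratum 3 (High): n₁ = 306, n₀ = 399, n = 705; a·n₀/n = 47·399/705 = 26.6000; c·n₁/n = 122·306/705 = 52.9532
RR_MH = (7.2115 + 45.7143 + 26.6000) / (15.5833 + 59.6484 + 52.9532) = 79.5258 / 128.1849 = 0.62040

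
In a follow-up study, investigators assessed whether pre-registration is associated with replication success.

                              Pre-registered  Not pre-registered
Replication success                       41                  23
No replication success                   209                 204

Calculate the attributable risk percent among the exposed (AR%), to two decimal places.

Reading the table with exposure as columns: a = 41 (Pre-registered, case), b = 209 (Pre-registered, non-case), c = 23 (Not pre-registered, case), d = 204.
Risk in exposed = 41/250 = 0.16400; risk in unexposed = 23/227 = 0.10132.
RR = 0.16400/0.10132 = 1.61861
AR% = (RR − 1)/RR × 100 = (1.61861 − 1)/1.61861 × 100 = 38.2185%

38.22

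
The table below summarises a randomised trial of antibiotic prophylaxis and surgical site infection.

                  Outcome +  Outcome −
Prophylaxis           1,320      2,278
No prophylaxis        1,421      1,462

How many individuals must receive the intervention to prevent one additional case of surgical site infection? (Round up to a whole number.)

Risk in treated group = 1320/3598 = 0.36687; risk in control = 1421/2883 = 0.49289.
Absolute risk reduction = 0.49289 − 0.36687 = 0.12602
NNT = 1 / ARR = 1 / 0.12602 = 7.935 → round up → 8

8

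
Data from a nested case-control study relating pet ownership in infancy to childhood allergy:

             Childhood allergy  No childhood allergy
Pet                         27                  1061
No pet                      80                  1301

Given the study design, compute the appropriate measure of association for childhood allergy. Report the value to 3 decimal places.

0.414

Cells: a = 27, b = 1061, c = 80, d = 1301.
This is a nested case-control study: participants were sampled on outcome status, so risks in the source population cannot be estimated directly — relative risk is not valid here. The odds ratio is the appropriate measure.
OR = (a·d)/(b·c) = (27 × 1301) / (1061 × 80) = 35127 / 84880 = 0.41384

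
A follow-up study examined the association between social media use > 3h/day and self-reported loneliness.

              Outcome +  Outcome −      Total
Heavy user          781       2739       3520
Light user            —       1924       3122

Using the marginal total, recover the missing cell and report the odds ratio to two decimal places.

0.46

The missing cell is in the unexposed row: 3122 − 1924 = 1198.
So a = 781, b = 2739, c = 1198, d = 1924.
OR = (a·d)/(b·c) = (781 × 1924) / (2739 × 1198) = 1502644 / 3281322 = 0.45794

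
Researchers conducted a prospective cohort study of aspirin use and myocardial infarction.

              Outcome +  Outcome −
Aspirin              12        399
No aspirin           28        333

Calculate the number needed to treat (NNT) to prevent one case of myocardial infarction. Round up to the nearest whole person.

21

Risk in treated group = 12/411 = 0.02920; risk in control = 28/361 = 0.07756.
Absolute risk reduction = 0.07756 − 0.02920 = 0.04837
NNT = 1 / ARR = 1 / 0.04837 = 20.676 → round up → 21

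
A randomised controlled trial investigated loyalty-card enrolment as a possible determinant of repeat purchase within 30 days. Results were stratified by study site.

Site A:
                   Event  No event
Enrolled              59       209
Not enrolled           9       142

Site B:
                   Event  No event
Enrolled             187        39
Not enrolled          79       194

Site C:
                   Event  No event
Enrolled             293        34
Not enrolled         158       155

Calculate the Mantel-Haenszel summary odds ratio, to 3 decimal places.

OR_MH = Σ(aᵢdᵢ/nᵢ) / Σ(bᵢcᵢ/nᵢ), where nᵢ is the stratum total.
Stratum 1 (Site A): n = 419; a·d/n = 59·142/419 = 19.9952; b·c/n = 209·9/419 = 4.4893
Stratum 2 (Site B): n = 499; a·d/n = 187·194/499 = 72.7014; b·c/n = 39·79/499 = 6.1743
Stratum 3 (Site C): n = 640; a·d/n = 293·155/640 = 70.9609; b·c/n = 34·158/640 = 8.3938
OR_MH = (19.9952 + 72.7014 + 70.9609) / (4.4893 + 6.1743 + 8.3938) = 163.6576 / 19.0574 = 8.58763

8.588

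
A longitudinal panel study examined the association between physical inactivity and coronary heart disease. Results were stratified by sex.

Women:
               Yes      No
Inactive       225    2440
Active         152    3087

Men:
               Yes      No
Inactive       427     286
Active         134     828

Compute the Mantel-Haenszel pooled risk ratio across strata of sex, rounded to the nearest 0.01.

2.93

RR_MH = Σ(aᵢ·n₀ᵢ/nᵢ) / Σ(cᵢ·n₁ᵢ/nᵢ), with n₁ᵢ = aᵢ+bᵢ (exposed), n₀ᵢ = cᵢ+dᵢ (unexposed), nᵢ = n₁ᵢ+n₀ᵢ.
Stratum 1 (Women): n₁ = 2665, n₀ = 3239, n = 5904; a·n₀/n = 225·3239/5904 = 123.4375; c·n₁/n = 152·2665/5904 = 68.6111
Stratum 2 (Men): n₁ = 713, n₀ = 962, n = 1675; a·n₀/n = 427·962/1675 = 245.2382; c·n₁/n = 134·713/1675 = 57.0400
RR_MH = (123.4375 + 245.2382) / (68.6111 + 57.0400) = 368.6757 / 125.6511 = 2.93412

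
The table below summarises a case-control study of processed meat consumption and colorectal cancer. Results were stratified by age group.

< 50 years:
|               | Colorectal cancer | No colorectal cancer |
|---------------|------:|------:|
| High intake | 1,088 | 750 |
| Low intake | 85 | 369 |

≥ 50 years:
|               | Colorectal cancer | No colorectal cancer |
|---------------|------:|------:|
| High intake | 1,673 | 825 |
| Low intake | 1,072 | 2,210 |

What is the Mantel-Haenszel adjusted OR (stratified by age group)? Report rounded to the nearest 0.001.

OR_MH = Σ(aᵢdᵢ/nᵢ) / Σ(bᵢcᵢ/nᵢ), where nᵢ is the stratum total.
Stratum 1 (< 50 years): n = 2292; a·d/n = 1088·369/2292 = 175.1623; b·c/n = 750·85/2292 = 27.8141
Stratum 2 (≥ 50 years): n = 5780; a·d/n = 1673·2210/5780 = 639.6765; b·c/n = 825·1072/5780 = 153.0104
OR_MH = (175.1623 + 639.6765) / (27.8141 + 153.0104) = 814.8388 / 180.8245 = 4.50624

4.506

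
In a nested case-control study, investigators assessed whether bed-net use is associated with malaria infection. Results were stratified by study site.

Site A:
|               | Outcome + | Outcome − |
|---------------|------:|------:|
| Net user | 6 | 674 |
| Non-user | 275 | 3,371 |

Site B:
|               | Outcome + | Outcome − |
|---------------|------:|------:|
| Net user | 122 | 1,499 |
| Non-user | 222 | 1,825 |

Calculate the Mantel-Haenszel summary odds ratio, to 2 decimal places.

0.49

OR_MH = Σ(aᵢdᵢ/nᵢ) / Σ(bᵢcᵢ/nᵢ), where nᵢ is the stratum total.
Stratum 1 (Site A): n = 4326; a·d/n = 6·3371/4326 = 4.6755; b·c/n = 674·275/4326 = 42.8456
Stratum 2 (Site B): n = 3668; a·d/n = 122·1825/3668 = 60.7007; b·c/n = 1499·222/3668 = 90.7246
OR_MH = (4.6755 + 60.7007) / (42.8456 + 90.7246) = 65.3761 / 133.5702 = 0.48945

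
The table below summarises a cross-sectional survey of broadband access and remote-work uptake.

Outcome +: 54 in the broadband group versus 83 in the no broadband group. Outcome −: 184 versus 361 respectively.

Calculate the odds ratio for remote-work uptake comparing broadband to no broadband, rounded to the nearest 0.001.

From the description: a = 54, b = 184, c = 83, d = 361.
OR = (a·d)/(b·c) = (54 × 361) / (184 × 83) = 19494 / 15272 = 1.27645
The odds of remote-work uptake are about 1.28 times as high in the broadband group.

1.276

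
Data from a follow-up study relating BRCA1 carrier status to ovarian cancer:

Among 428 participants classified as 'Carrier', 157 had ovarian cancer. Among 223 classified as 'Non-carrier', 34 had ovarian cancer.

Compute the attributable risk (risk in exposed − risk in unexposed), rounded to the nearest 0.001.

0.214

From the description: a = 157, b = 271, c = 34, d = 189.
Risk in exposed = 157/428 = 0.366822; risk in unexposed = 34/223 = 0.152466.
Risk difference = 0.366822 − 0.152466 = 0.214356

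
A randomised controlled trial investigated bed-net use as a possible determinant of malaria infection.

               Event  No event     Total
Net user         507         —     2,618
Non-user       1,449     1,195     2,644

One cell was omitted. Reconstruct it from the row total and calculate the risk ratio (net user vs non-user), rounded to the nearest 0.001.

0.353

The missing cell is in the exposed row: 2618 − 507 = 2111.
So a = 507, b = 2111, c = 1449, d = 1195.
RR = [a/(a+b)] / [c/(c+d)] = (507/2618) / (1449/2644) = 0.19366/0.54803 = 0.35337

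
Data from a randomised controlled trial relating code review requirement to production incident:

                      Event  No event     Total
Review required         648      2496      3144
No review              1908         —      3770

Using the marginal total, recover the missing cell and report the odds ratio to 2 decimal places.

The missing cell is in the unexposed row: 3770 − 1908 = 1862.
So a = 648, b = 2496, c = 1908, d = 1862.
OR = (a·d)/(b·c) = (648 × 1862) / (2496 × 1908) = 1206576 / 4762368 = 0.25336

0.25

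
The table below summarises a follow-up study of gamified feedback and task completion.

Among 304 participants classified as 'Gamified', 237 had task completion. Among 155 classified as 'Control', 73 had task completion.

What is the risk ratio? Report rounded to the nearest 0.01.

1.66

From the description: a = 237, b = 67, c = 73, d = 82.
Risk in exposed = 237/304 = 0.77961; risk in unexposed = 73/155 = 0.47097.
RR = 0.77961 / 0.47097 = 1.65533
The risk among the exposed is 1.66 times that among the unexposed.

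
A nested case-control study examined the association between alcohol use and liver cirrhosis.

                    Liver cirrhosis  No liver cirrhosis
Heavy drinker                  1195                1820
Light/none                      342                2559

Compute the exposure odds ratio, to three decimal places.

4.913

Cells: a = 1195, b = 1820, c = 342, d = 2559.
OR = (a·d)/(b·c) = (1195 × 2559) / (1820 × 342) = 3058005 / 622440 = 4.91293
The odds of liver cirrhosis are about 4.91 times as high in the heavy drinker group.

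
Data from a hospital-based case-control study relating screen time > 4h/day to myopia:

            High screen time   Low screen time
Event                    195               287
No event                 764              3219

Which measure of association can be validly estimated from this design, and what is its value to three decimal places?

Reading the table with exposure as columns: a = 195 (High screen time, case), b = 764 (High screen time, non-case), c = 287 (Low screen time, case), d = 3219.
This is a hospital-based case-control study: participants were sampled on outcome status, so risks in the source population cannot be estimated directly — relative risk is not valid here. The odds ratio is the appropriate measure.
OR = (a·d)/(b·c) = (195 × 3219) / (764 × 287) = 627705 / 219268 = 2.86273

2.863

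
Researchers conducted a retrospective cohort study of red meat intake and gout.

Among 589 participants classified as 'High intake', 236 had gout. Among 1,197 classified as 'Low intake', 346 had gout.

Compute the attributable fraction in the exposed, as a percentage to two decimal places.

27.86

From the description: a = 236, b = 353, c = 346, d = 851.
Risk in exposed = 236/589 = 0.40068; risk in unexposed = 346/1197 = 0.28906.
RR = 0.40068/0.28906 = 1.38616
AR% = (RR − 1)/RR × 100 = (1.38616 − 1)/1.38616 × 100 = 27.8585%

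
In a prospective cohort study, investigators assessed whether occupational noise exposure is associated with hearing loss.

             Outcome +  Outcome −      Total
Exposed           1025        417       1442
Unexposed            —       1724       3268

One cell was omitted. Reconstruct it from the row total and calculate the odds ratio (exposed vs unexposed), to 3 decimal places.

2.745

The missing cell is in the unexposed row: 3268 − 1724 = 1544.
So a = 1025, b = 417, c = 1544, d = 1724.
OR = (a·d)/(b·c) = (1025 × 1724) / (417 × 1544) = 1767100 / 643848 = 2.74459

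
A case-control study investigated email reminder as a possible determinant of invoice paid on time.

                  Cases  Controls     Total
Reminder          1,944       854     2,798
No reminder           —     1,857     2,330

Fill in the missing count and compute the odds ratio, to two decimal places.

The missing cell is in the unexposed row: 2330 − 1857 = 473.
So a = 1944, b = 854, c = 473, d = 1857.
OR = (a·d)/(b·c) = (1944 × 1857) / (854 × 473) = 3610008 / 403942 = 8.93695

8.94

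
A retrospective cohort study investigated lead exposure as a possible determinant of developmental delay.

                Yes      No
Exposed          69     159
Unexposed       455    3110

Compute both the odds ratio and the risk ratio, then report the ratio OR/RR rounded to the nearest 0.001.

Cells: a = 69, b = 159, c = 455, d = 3110.
OR = (69·3110)/(159·455) = 214590/72345 = 2.96620
Risk in exposed = 69/228 = 0.30263; risk in unexposed = 455/3565 = 0.12763; RR = 2.37117
OR/RR = 2.96620 / 2.37117 = 1.25095
The outcome is not rare, so the OR lies further from 1 than the RR.

1.251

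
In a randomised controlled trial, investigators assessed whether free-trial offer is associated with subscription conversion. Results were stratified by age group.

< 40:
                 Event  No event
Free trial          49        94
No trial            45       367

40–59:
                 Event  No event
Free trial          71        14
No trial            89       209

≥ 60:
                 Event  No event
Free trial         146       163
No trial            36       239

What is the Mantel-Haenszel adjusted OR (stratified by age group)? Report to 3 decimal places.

6.256

OR_MH = Σ(aᵢdᵢ/nᵢ) / Σ(bᵢcᵢ/nᵢ), where nᵢ is the stratum total.
Stratum 1 (< 40): n = 555; a·d/n = 49·367/555 = 32.4018; b·c/n = 94·45/555 = 7.6216
Stratum 2 (40–59): n = 383; a·d/n = 71·209/383 = 38.7441; b·c/n = 14·89/383 = 3.2533
Stratum 3 (≥ 60): n = 584; a·d/n = 146·239/584 = 59.7500; b·c/n = 163·36/584 = 10.0479
OR_MH = (32.4018 + 38.7441 + 59.7500) / (7.6216 + 3.2533 + 10.0479) = 130.8959 / 20.9228 = 6.25613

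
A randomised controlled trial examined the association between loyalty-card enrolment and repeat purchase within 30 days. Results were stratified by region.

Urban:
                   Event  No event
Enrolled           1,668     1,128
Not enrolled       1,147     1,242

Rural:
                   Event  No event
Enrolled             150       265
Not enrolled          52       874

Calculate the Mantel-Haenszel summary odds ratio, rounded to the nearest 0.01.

1.91

OR_MH = Σ(aᵢdᵢ/nᵢ) / Σ(bᵢcᵢ/nᵢ), where nᵢ is the stratum total.
Stratum 1 (Urban): n = 5185; a·d/n = 1668·1242/5185 = 399.5479; b·c/n = 1128·1147/5185 = 249.5306
Stratum 2 (Rural): n = 1341; a·d/n = 150·874/1341 = 97.7629; b·c/n = 265·52/1341 = 10.2759
OR_MH = (399.5479 + 97.7629) / (249.5306 + 10.2759) = 497.3108 / 259.8065 = 1.91416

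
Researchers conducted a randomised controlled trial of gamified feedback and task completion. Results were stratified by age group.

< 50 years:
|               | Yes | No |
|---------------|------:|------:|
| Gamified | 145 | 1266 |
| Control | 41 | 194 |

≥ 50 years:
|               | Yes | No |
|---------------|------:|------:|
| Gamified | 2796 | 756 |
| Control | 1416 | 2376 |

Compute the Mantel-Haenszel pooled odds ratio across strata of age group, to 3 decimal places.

5.198

OR_MH = Σ(aᵢdᵢ/nᵢ) / Σ(bᵢcᵢ/nᵢ), where nᵢ is the stratum total.
Stratum 1 (< 50 years): n = 1646; a·d/n = 145·194/1646 = 17.0899; b·c/n = 1266·41/1646 = 31.5346
Stratum 2 (≥ 50 years): n = 7344; a·d/n = 2796·2376/7344 = 904.5882; b·c/n = 756·1416/7344 = 145.7647
OR_MH = (17.0899 + 904.5882) / (31.5346 + 145.7647) = 921.6782 / 177.2993 = 5.19843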